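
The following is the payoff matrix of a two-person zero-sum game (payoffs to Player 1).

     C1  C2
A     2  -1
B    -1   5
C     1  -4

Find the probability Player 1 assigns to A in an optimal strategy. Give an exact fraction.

Row minima: A → -1, B → -1, C → -4; maximin = -1.
Column maxima: C1 → 2, C2 → 5; minimax = 2.
-1 ≠ 2, so there is no saddle point; optimal play is mixed.
C is strictly dominated by A, so Player 1 never plays it.
On the remaining 2×2 (A, B vs C1, C2):
Let Player 1 play A with probability p. Expected payoff against C1: 2p + (-1)(1−p) = 3p − 1; against C2: (-1)p + 5(1−p) = −6p + 5.
Setting these equal: 3p − 1 = −6p + 5 ⇒ 9p = 6 ⇒ p = 2/3, and the value is (3)·(2/3) − 1 = 1.
For Player 2: with q = P(C1), equating A's and B's payoffs gives 3q − 1 = −6q + 5 ⇒ q = 2/3.

2/3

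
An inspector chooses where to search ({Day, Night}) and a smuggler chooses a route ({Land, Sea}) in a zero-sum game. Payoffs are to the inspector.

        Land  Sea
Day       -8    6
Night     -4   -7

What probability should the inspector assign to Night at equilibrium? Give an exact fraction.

Row minima: Day → -8, Night → -7; maximin = -7.
Column maxima: Land → -4, Sea → 6; minimax = -4.
-7 ≠ -4, so there is no saddle point; optimal play is mixed.
Let the inspector play Day with probability p. Expected payoff against Land: (-8)p + (-4)(1−p) = −4p − 4; against Sea: 6p + (-7)(1−p) = 13p − 7.
Setting these equal: −4p − 4 = 13p − 7 ⇒ −17p = -3 ⇒ p = 3/17, and the value is (-4)·(3/17) − 4 = -80/17.
For the smuggler: with q = P(Land), equating Day's and Night's payoffs gives −14q + 6 = 3q − 7 ⇒ q = 13/17.

14/17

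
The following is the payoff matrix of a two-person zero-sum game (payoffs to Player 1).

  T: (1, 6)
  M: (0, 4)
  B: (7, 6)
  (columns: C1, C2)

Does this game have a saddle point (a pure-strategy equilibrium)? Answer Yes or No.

Yes

Row minima: T → 1, M → 0, B → 6; maximin = 6.
Column maxima: C1 → 7, C2 → 6; minimax = 6.
maximin = minimax = 6, so a saddle point exists.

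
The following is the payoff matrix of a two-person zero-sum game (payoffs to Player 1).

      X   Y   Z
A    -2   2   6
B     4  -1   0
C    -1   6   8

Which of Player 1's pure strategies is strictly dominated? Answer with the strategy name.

C gives a strictly higher payoff than A against every column: -1 > -2, 6 > 2, 8 > 6.
So A is strictly dominated and Player 1 never plays it.

A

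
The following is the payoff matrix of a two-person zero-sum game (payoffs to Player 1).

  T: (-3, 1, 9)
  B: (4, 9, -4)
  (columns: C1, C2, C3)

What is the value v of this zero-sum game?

Row minima: T → -3, B → -4; maximin = -3.
Column maxima: C1 → 4, C2 → 9, C3 → 9; minimax = 4.
-3 ≠ 4, so there is no saddle point; optimal play is mixed.
C2 is strictly dominated by C1 (it gives Player 1 strictly more in every row), so Player 2 never plays it.
On the remaining 2×2 (T, B vs C1, C3):
Let Player 1 play T with probability p. Expected payoff against C1: (-3)p + 4(1−p) = −7p + 4; against C3: 9p + (-4)(1−p) = 13p − 4.
Setting these equal: −7p + 4 = 13p − 4 ⇒ −20p = -8 ⇒ p = 2/5, and the value is (-7)·(2/5) + 4 = 6/5.
For Player 2: with q = P(C1), equating T's and B's payoffs gives −12q + 9 = 8q − 4 ⇒ q = 13/20.

6/5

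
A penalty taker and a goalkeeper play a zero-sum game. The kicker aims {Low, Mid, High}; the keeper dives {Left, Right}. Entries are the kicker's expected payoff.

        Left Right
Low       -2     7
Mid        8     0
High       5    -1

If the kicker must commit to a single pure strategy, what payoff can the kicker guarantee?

0

Row minima: Low → -2, Mid → 0, High → -1.
The best of these is 0.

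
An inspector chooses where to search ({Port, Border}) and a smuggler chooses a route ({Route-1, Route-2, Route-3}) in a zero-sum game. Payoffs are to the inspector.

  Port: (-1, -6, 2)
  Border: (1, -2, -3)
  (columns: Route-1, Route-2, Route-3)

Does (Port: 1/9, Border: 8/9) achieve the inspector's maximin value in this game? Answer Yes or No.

Against Route-1 this mix gives (1/9)·(-1) + (8/9)·1 = 7/9.
Against Route-2 this mix gives (1/9)·(-6) + (8/9)·(-2) = -22/9.
Against Route-3 this mix gives (1/9)·2 + (8/9)·(-3) = -22/9.
All of the smuggler's active replies (Route-2, Route-3) yield -22/9, and no column does worse for the inspector. The mix makes the smuggler indifferent and guarantees -22/9, so it is optimal.

Yes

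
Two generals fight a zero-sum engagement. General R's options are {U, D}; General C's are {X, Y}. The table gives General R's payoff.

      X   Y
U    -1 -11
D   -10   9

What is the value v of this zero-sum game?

Row minima: U → -11, D → -10; maximin = -10.
Column maxima: X → -1, Y → 9; minimax = -1.
-10 ≠ -1, so there is no saddle point; optimal play is mixed.
Let General R play U with probability p. Expected payoff against X: (-1)p + (-10)(1−p) = 9p − 10; against Y: (-11)p + 9(1−p) = −20p + 9.
Setting these equal: 9p − 10 = −20p + 9 ⇒ 29p = 19 ⇒ p = 19/29, and the value is (9)·(19/29) − 10 = -119/29.
For General C: with q = P(X), equating U's and D's payoffs gives 10q − 11 = −19q + 9 ⇒ q = 20/29.

-119/29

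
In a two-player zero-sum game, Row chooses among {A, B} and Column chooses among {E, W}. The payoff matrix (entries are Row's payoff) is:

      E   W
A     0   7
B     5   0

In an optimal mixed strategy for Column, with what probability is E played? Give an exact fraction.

7/12

Row minima: A → 0, B → 0; maximin = 0.
Column maxima: E → 5, W → 7; minimax = 5.
0 ≠ 5, so there is no saddle point; optimal play is mixed.
Let Row play A with probability p. Expected payoff against E: 0p + 5(1−p) = −5p + 5; against W: 7p + 0(1−p) = 7p.
Setting these equal: −5p + 5 = 7p ⇒ −12p = -5 ⇒ p = 5/12, and the value is (-5)·(5/12) + 5 = 35/12.
For Column: with q = P(E), equating A's and B's payoffs gives −7q + 7 = 5q ⇒ q = 7/12.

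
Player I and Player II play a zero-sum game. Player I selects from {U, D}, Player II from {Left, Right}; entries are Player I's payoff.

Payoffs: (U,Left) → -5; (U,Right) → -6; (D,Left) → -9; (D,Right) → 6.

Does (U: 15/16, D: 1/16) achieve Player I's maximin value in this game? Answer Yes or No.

Against Left this mix gives (15/16)·(-5) + (1/16)·(-9) = -21/4.
Against Right this mix gives (15/16)·(-6) + (1/16)·6 = -21/4.
All of Player II's active replies (Left, Right) yield -21/4, and no column does worse for Player I. The mix makes Player II indifferent and guarantees -21/4, so it is optimal.

Yes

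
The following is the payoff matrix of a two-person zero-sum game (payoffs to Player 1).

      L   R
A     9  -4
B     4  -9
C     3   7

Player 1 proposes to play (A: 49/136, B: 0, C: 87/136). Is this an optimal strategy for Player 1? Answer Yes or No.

Against L this mix gives (49/136)·9 + (87/136)·3 = 351/68.
Against R this mix gives (49/136)·(-4) + (87/136)·7 = 413/136.
Player 2 will play R, holding Player 1 to 413/136. Shifting weight toward the row that does better against R would raise this floor (the equalizing mix achieves 75/17 against both R and L), so the proposed strategy is not optimal.

No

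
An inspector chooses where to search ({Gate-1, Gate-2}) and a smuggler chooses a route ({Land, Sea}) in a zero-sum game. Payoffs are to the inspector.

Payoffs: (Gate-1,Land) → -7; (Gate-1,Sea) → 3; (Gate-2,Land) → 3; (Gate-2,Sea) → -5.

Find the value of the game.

Row minima: Gate-1 → -7, Gate-2 → -5; maximin = -5.
Column maxima: Land → 3, Sea → 3; minimax = 3.
-5 ≠ 3, so there is no saddle point; optimal play is mixed.
Let the inspector play Gate-1 with probability p. Expected payoff against Land: (-7)p + 3(1−p) = −10p + 3; against Sea: 3p + (-5)(1−p) = 8p − 5.
Setting these equal: −10p + 3 = 8p − 5 ⇒ −18p = -8 ⇒ p = 4/9, and the value is (-10)·(4/9) + 3 = -13/9.
For the smuggler: with q = P(Land), equating Gate-1's and Gate-2's payoffs gives −10q + 3 = 8q − 5 ⇒ q = 4/9.

-13/9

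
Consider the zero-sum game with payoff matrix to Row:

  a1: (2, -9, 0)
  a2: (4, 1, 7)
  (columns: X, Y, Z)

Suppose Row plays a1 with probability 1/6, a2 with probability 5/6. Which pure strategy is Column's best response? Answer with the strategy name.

If Column plays X, Row's expected payoff is (1/6)·2 + (5/6)·4 = 11/3.
If Column plays Y, Row's expected payoff is (1/6)·(-9) + (5/6)·1 = -2/3.
If Column plays Z, Row's expected payoff is (1/6)·0 + (5/6)·7 = 35/6.
Column minimizes Row's payoff; the smallest is -2/3, so the best response is Y.

Y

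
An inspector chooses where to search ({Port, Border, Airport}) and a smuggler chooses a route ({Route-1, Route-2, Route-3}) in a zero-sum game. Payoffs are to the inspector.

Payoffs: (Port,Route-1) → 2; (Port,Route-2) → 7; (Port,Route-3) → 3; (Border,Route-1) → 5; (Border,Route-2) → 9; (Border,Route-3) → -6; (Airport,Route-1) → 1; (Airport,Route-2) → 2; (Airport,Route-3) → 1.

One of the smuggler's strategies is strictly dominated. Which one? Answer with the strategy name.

Route-2

Route-1 holds the inspector's payoff strictly below Route-2 in every row: 2 < 7, 5 < 9, 1 < 2.
So Route-2 is strictly dominated for the smuggler.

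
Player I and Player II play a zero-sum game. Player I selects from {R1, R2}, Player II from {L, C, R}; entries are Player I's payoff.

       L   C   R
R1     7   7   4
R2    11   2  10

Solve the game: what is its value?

Row minima: R1 → 4, R2 → 2; maximin = 4.
Column maxima: L → 11, C → 7, R → 10; minimax = 7.
4 ≠ 7, so there is no saddle point; optimal play is mixed.
L is strictly dominated by R (it gives Player I strictly more in every row), so Player II never plays it.
On the remaining 2×2 (R1, R2 vs C, R):
Let Player I play R1 with probability p. Expected payoff against C: 7p + 2(1−p) = 5p + 2; against R: 4p + 10(1−p) = −6p + 10.
Setting these equal: 5p + 2 = −6p + 10 ⇒ 11p = 8 ⇒ p = 8/11, and the value is (5)·(8/11) + 2 = 62/11.
For Player II: with q = P(C), equating R1's and R2's payoffs gives 3q + 4 = −8q + 10 ⇒ q = 6/11.

62/11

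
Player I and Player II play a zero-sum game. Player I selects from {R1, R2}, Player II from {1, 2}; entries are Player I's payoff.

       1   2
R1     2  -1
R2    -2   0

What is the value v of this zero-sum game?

Row minima: R1 → -1, R2 → -2; maximin = -1.
Column maxima: 1 → 2, 2 → 0; minimax = 0.
-1 ≠ 0, so there is no saddle point; optimal play is mixed.
Let Player I play R1 with probability p. Expected payoff against 1: 2p + (-2)(1−p) = 4p − 2; against 2: (-1)p + 0(1−p) = −p.
Setting these equal: 4p − 2 = −p ⇒ 5p = 2 ⇒ p = 2/5, and the value is (4)·(2/5) − 2 = -2/5.
For Player II: with q = P(1), equating R1's and R2's payoffs gives 3q − 1 = −2q ⇒ q = 1/5.

-2/5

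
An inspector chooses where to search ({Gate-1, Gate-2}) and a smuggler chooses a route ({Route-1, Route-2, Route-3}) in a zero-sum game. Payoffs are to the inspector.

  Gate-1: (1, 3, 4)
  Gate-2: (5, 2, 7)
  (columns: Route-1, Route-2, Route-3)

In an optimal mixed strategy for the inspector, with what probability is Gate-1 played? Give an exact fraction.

Row minima: Gate-1 → 1, Gate-2 → 2; maximin = 2.
Column maxima: Route-1 → 5, Route-2 → 3, Route-3 → 7; minimax = 3.
2 ≠ 3, so there is no saddle point; optimal play is mixed.
Route-3 is strictly dominated by Route-1 (it gives the inspector strictly more in every row), so the smuggler never plays it.
On the remaining 2×2 (Gate-1, Gate-2 vs Route-1, Route-2):
Let the inspector play Gate-1 with probability p. Expected payoff against Route-1: 1p + 5(1−p) = −4p + 5; against Route-2: 3p + 2(1−p) = p + 2.
Setting these equal: −4p + 5 = p + 2 ⇒ −5p = -3 ⇒ p = 3/5, and the value is (-4)·(3/5) + 5 = 13/5.
For the smuggler: with q = P(Route-1), equating Gate-1's and Gate-2's payoffs gives −2q + 3 = 3q + 2 ⇒ q = 1/5.

3/5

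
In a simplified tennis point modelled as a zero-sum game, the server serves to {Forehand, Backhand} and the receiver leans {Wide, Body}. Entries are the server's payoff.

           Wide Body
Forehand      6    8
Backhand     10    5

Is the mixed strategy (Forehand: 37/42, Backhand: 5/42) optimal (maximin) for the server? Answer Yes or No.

No

Against Wide this mix gives (37/42)·6 + (5/42)·10 = 136/21.
Against Body this mix gives (37/42)·8 + (5/42)·5 = 107/14.
The receiver will play Wide, holding the server to 136/21. Shifting weight toward the row that does better against Wide would raise this floor (the equalizing mix achieves 50/7 against both Wide and Body), so the proposed strategy is not optimal.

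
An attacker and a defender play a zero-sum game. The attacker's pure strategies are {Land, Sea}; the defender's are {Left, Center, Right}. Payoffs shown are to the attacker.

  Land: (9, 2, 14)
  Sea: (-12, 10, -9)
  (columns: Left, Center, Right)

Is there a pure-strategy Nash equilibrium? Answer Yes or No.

No

Row minima: Land → 2, Sea → -12; maximin = 2.
Column maxima: Left → 9, Center → 10, Right → 14; minimax = 9.
2 ≠ 9, so no pure-strategy equilibrium exists.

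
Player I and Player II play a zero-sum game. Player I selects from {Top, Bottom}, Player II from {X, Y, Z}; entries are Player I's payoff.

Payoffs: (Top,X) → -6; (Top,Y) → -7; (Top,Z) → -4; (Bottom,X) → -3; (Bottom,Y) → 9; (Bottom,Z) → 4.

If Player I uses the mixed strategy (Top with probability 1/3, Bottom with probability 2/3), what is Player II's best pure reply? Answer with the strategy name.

If Player II plays X, Player I's expected payoff is (1/3)·(-6) + (2/3)·(-3) = -4.
If Player II plays Y, Player I's expected payoff is (1/3)·(-7) + (2/3)·9 = 11/3.
If Player II plays Z, Player I's expected payoff is (1/3)·(-4) + (2/3)·4 = 4/3.
Player II minimizes Player I's payoff; the smallest is -4, so the best response is X.

X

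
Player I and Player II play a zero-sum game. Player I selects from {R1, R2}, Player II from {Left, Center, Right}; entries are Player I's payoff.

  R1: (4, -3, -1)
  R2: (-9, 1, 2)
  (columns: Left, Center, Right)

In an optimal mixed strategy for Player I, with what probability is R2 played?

Row minima: R1 → -3, R2 → -9; maximin = -3.
Column maxima: Left → 4, Center → 1, Right → 2; minimax = 1.
-3 ≠ 1, so there is no saddle point; optimal play is mixed.
Right is strictly dominated by Center (it gives Player I strictly more in every row), so Player II never plays it.
On the remaining 2×2 (R1, R2 vs Left, Center):
Let Player I play R1 with probability p. Expected payoff against Left: 4p + (-9)(1−p) = 13p − 9; against Center: (-3)p + 1(1−p) = −4p + 1.
Setting these equal: 13p − 9 = −4p + 1 ⇒ 17p = 10 ⇒ p = 10/17, and the value is (13)·(10/17) − 9 = -23/17.
For Player II: with q = P(Left), equating R1's and R2's payoffs gives 7q − 3 = −10q + 1 ⇒ q = 4/17.

7/17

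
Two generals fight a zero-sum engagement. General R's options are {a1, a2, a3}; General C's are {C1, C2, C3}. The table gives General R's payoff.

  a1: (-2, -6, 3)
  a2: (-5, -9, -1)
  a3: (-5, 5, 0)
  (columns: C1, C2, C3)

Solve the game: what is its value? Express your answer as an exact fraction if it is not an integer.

Row minima: a1 → -6, a2 → -9, a3 → -5; maximin = -5.
Column maxima: C1 → -2, C2 → 5, C3 → 3; minimax = -2.
-5 ≠ -2, so there is no saddle point; optimal play is mixed.
a2 is strictly dominated by a1, so General R never plays it.
C3 is strictly dominated by C1 (it gives General R strictly more in every row), so General C never plays it.
On the remaining 2×2 (a1, a3 vs C1, C2):
Let General R play a1 with probability p. Expected payoff against C1: (-2)p + (-5)(1−p) = 3p − 5; against C2: (-6)p + 5(1−p) = −11p + 5.
Setting these equal: 3p − 5 = −11p + 5 ⇒ 14p = 10 ⇒ p = 5/7, and the value is (3)·(5/7) − 5 = -20/7.
For General C: with q = P(C1), equating a1's and a3's payoffs gives 4q − 6 = −10q + 5 ⇒ q = 11/14.

-20/7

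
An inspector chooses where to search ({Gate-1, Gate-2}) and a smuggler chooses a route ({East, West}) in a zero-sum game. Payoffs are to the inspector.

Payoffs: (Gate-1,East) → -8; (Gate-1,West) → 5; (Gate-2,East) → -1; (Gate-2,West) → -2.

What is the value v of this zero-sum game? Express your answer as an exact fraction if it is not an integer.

Row minima: Gate-1 → -8, Gate-2 → -2; maximin = -2.
Column maxima: East → -1, West → 5; minimax = -1.
-2 ≠ -1, so there is no saddle point; optimal play is mixed.
Let the inspector play Gate-1 with probability p. Expected payoff against East: (-8)p + (-1)(1−p) = −7p − 1; against West: 5p + (-2)(1−p) = 7p − 2.
Setting these equal: −7p − 1 = 7p − 2 ⇒ −14p = -1 ⇒ p = 1/14, and the value is (-7)·(1/14) − 1 = -3/2.
For the smuggler: with q = P(East), equating Gate-1's and Gate-2's payoffs gives −13q + 5 = q − 2 ⇒ q = 1/2.

-3/2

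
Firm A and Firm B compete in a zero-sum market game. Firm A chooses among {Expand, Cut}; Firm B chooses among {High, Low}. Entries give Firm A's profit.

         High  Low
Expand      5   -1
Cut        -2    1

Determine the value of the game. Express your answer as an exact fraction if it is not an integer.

Row minima: Expand → -1, Cut → -2; maximin = -1.
Column maxima: High → 5, Low → 1; minimax = 1.
-1 ≠ 1, so there is no saddle point; optimal play is mixed.
Let Firm A play Expand with probability p. Expected payoff against High: 5p + (-2)(1−p) = 7p − 2; against Low: (-1)p + 1(1−p) = −2p + 1.
Setting these equal: 7p − 2 = −2p + 1 ⇒ 9p = 3 ⇒ p = 1/3, and the value is (7)·(1/3) − 2 = 1/3.
For Firm B: with q = P(High), equating Expand's and Cut's payoffs gives 6q − 1 = −3q + 1 ⇒ q = 2/9.

1/3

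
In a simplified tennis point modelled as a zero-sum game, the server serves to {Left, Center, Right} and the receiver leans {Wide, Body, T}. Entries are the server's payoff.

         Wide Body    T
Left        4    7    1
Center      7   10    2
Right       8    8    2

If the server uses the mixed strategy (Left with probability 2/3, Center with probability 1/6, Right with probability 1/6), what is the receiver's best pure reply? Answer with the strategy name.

If the receiver plays Wide, the server's expected payoff is (2/3)·4 + (1/6)·7 + (1/6)·8 = 31/6.
If the receiver plays Body, the server's expected payoff is (2/3)·7 + (1/6)·10 + (1/6)·8 = 23/3.
If the receiver plays T, the server's expected payoff is (2/3)·1 + (1/6)·2 + (1/6)·2 = 4/3.
The receiver minimizes the server's payoff; the smallest is 4/3, so the best response is T.

T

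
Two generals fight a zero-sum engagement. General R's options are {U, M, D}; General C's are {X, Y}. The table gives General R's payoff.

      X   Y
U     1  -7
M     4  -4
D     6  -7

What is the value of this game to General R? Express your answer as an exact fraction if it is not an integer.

-4

Row minima: U → -7, M → -4, D → -7; maximin = -4.
Column maxima: X → 6, Y → -4; minimax = -4.
Since maximin = minimax = -4, there is a saddle point and the value is -4.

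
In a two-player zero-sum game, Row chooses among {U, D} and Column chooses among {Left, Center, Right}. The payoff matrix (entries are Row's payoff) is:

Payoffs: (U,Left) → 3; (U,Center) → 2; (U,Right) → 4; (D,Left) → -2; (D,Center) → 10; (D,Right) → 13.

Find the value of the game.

34/13

Row minima: U → 2, D → -2; maximin = 2.
Column maxima: Left → 3, Center → 10, Right → 13; minimax = 3.
2 ≠ 3, so there is no saddle point; optimal play is mixed.
Right is strictly dominated by Left (it gives Row strictly more in every row), so Column never plays it.
On the remaining 2×2 (U, D vs Left, Center):
Let Row play U with probability p. Expected payoff against Left: 3p + (-2)(1−p) = 5p − 2; against Center: 2p + 10(1−p) = −8p + 10.
Setting these equal: 5p − 2 = −8p + 10 ⇒ 13p = 12 ⇒ p = 12/13, and the value is (5)·(12/13) − 2 = 34/13.
For Column: with q = P(Left), equating U's and D's payoffs gives q + 2 = −12q + 10 ⇒ q = 8/13.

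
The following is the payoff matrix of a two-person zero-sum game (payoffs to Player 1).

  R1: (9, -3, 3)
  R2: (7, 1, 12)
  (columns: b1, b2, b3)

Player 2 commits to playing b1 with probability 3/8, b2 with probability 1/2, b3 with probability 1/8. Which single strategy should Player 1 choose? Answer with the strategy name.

Expected payoff of R1: (3/8)·9 + (1/2)·(-3) + (1/8)·3 = 9/4.
Expected payoff of R2: (3/8)·7 + (1/2)·1 + (1/8)·12 = 37/8.
The largest is 37/8, so Player 1's best response is R2.

R2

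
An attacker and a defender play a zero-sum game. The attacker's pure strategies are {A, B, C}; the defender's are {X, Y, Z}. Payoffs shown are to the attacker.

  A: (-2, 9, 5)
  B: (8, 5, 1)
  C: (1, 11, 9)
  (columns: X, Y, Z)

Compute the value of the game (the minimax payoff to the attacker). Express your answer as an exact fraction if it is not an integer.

Row minima: A → -2, B → 1, C → 1; maximin = 1.
Column maxima: X → 8, Y → 11, Z → 9; minimax = 8.
1 ≠ 8, so there is no saddle point; optimal play is mixed.
A is strictly dominated by C, so the attacker never plays it.
Y is strictly dominated by Z (it gives the attacker strictly more in every row), so the defender never plays it.
On the remaining 2×2 (B, C vs X, Z):
Let the attacker play B with probability p. Expected payoff against X: 8p + 1(1−p) = 7p + 1; against Z: 1p + 9(1−p) = −8p + 9.
Setting these equal: 7p + 1 = −8p + 9 ⇒ 15p = 8 ⇒ p = 8/15, and the value is (7)·(8/15) + 1 = 71/15.
For the defender: with q = P(X), equating B's and C's payoffs gives 7q + 1 = −8q + 9 ⇒ q = 8/15.

71/15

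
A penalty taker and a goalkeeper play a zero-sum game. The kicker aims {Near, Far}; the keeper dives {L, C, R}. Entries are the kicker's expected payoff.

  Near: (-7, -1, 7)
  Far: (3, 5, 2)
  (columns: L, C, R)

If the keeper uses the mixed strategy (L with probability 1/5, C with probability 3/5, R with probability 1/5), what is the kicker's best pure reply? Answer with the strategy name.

Far

Expected payoff of Near: (1/5)·(-7) + (3/5)·(-1) + (1/5)·7 = -3/5.
Expected payoff of Far: (1/5)·3 + (3/5)·5 + (1/5)·2 = 4.
The largest is 4, so the kicker's best response is Far.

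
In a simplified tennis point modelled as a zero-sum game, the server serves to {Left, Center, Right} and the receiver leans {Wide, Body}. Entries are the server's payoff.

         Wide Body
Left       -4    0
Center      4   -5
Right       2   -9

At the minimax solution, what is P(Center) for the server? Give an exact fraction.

4/13

Row minima: Left → -4, Center → -5, Right → -9; maximin = -4.
Column maxima: Wide → 4, Body → 0; minimax = 0.
-4 ≠ 0, so there is no saddle point; optimal play is mixed.
Right is strictly dominated by Center, so the server never plays it.
On the remaining 2×2 (Left, Center vs Wide, Body):
Let the server play Left with probability p. Expected payoff against Wide: (-4)p + 4(1−p) = −8p + 4; against Body: 0p + (-5)(1−p) = 5p − 5.
Setting these equal: −8p + 4 = 5p − 5 ⇒ −13p = -9 ⇒ p = 9/13, and the value is (-8)·(9/13) + 4 = -20/13.
For the receiver: with q = P(Wide), equating Left's and Center's payoffs gives −4q = 9q − 5 ⇒ q = 5/13.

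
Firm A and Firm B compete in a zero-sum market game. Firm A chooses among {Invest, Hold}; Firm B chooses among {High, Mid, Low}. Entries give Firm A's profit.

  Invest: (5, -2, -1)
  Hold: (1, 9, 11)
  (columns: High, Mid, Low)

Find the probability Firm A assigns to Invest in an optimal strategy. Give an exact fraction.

Row minima: Invest → -2, Hold → 1; maximin = 1.
Column maxima: High → 5, Mid → 9, Low → 11; minimax = 5.
1 ≠ 5, so there is no saddle point; optimal play is mixed.
Low is strictly dominated by Mid (it gives Firm A strictly more in every row), so Firm B never plays it.
On the remaining 2×2 (Invest, Hold vs High, Mid):
Let Firm A play Invest with probability p. Expected payoff against High: 5p + 1(1−p) = 4p + 1; against Mid: (-2)p + 9(1−p) = −11p + 9.
Setting these equal: 4p + 1 = −11p + 9 ⇒ 15p = 8 ⇒ p = 8/15, and the value is (4)·(8/15) + 1 = 47/15.
For Firm B: with q = P(High), equating Invest's and Hold's payoffs gives 7q − 2 = −8q + 9 ⇒ q = 11/15.

8/15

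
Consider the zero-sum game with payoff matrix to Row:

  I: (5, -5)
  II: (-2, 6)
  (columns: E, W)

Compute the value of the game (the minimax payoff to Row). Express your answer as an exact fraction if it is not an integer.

Row minima: I → -5, II → -2; maximin = -2.
Column maxima: E → 5, W → 6; minimax = 5.
-2 ≠ 5, so there is no saddle point; optimal play is mixed.
Let Row play I with probability p. Expected payoff against E: 5p + (-2)(1−p) = 7p − 2; against W: (-5)p + 6(1−p) = −11p + 6.
Setting these equal: 7p − 2 = −11p + 6 ⇒ 18p = 8 ⇒ p = 4/9, and the value is (7)·(4/9) − 2 = 10/9.
For Column: with q = P(E), equating I's and II's payoffs gives 10q − 5 = −8q + 6 ⇒ q = 11/18.

10/9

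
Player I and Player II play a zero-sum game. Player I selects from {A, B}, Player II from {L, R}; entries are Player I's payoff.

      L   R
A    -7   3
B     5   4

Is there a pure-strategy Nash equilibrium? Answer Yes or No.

Yes

Row minima: A → -7, B → 4; maximin = 4.
Column maxima: L → 5, R → 4; minimax = 4.
maximin = minimax = 4, so a saddle point exists.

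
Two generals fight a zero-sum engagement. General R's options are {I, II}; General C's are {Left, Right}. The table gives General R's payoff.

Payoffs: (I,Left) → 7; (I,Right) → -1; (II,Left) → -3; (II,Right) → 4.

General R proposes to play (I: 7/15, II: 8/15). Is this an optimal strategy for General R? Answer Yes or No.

Against Left this mix gives (7/15)·7 + (8/15)·(-3) = 5/3.
Against Right this mix gives (7/15)·(-1) + (8/15)·4 = 5/3.
All of General C's active replies (Left, Right) yield 5/3, and no column does worse for General R. The mix makes General C indifferent and guarantees 5/3, so it is optimal.

Yes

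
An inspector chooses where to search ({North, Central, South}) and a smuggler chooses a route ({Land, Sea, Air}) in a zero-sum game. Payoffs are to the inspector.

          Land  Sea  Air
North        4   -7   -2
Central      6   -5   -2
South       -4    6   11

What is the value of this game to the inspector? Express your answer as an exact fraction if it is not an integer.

16/21

Row minima: North → -7, Central → -5, South → -4; maximin = -4.
Column maxima: Land → 6, Sea → 6, Air → 11; minimax = 6.
-4 ≠ 6, so there is no saddle point; optimal play is mixed.
Air is strictly dominated by Sea (it gives the inspector strictly more in every row), so the smuggler never plays it.
With Air eliminated, North is strictly dominated by Central (Central gives the inspector strictly more in every remaining column), so the inspector never plays it.
On the remaining 2×2 (Central, South vs Land, Sea):
Let the inspector play Central with probability p. Expected payoff against Land: 6p + (-4)(1−p) = 10p − 4; against Sea: (-5)p + 6(1−p) = −11p + 6.
Setting these equal: 10p − 4 = −11p + 6 ⇒ 21p = 10 ⇒ p = 10/21, and the value is (10)·(10/21) − 4 = 16/21.
For the smuggler: with q = P(Land), equating Central's and South's payoffs gives 11q − 5 = −10q + 6 ⇒ q = 11/21.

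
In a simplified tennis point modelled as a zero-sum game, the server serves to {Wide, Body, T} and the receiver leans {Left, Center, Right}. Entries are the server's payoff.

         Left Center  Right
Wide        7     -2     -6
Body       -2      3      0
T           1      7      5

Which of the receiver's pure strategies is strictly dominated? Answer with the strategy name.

Center

Right holds the server's payoff strictly below Center in every row: -6 < -2, 0 < 3, 5 < 7.
So Center is strictly dominated for the receiver.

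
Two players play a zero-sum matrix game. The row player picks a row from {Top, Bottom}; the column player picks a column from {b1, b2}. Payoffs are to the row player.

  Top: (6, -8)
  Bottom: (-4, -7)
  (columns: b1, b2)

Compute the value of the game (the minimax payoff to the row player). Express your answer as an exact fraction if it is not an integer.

-7

Row minima: Top → -8, Bottom → -7; maximin = -7.
Column maxima: b1 → 6, b2 → -7; minimax = -7.
Since maximin = minimax = -7, there is a saddle point and the value is -7.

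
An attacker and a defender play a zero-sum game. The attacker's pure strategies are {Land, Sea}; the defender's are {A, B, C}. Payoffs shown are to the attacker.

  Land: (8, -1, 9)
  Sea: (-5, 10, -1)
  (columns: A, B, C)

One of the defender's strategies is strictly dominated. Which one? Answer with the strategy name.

C

A holds the attacker's payoff strictly below C in every row: 8 < 9, -5 < -1.
So C is strictly dominated for the defender.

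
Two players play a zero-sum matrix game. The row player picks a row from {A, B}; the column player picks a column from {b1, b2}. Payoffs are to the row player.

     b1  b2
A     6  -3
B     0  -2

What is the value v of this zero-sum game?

Row minima: A → -3, B → -2; maximin = -2.
Column maxima: b1 → 6, b2 → -2; minimax = -2.
Since maximin = minimax = -2, there is a saddle point and the value is -2.

-2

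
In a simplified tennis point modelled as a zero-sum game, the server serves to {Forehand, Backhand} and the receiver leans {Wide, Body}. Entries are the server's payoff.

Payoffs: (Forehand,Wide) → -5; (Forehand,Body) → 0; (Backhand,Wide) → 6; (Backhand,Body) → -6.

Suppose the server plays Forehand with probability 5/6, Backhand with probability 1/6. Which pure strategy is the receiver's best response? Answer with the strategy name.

If the receiver plays Wide, the server's expected payoff is (5/6)·(-5) + (1/6)·6 = -19/6.
If the receiver plays Body, the server's expected payoff is (5/6)·0 + (1/6)·(-6) = -1.
The receiver minimizes the server's payoff; the smallest is -19/6, so the best response is Wide.

Wide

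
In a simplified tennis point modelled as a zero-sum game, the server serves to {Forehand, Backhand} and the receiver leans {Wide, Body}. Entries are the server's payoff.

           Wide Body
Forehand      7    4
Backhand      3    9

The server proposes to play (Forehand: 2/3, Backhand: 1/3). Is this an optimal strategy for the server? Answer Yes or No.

Yes

Against Wide this mix gives (2/3)·7 + (1/3)·3 = 17/3.
Against Body this mix gives (2/3)·4 + (1/3)·9 = 17/3.
All of the receiver's active replies (Wide, Body) yield 17/3, and no column does worse for the server. The mix makes the receiver indifferent and guarantees 17/3, so it is optimal.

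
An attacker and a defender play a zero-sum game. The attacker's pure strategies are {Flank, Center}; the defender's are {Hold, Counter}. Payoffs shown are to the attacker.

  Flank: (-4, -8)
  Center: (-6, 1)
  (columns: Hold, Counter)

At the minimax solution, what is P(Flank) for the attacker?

7/11

Row minima: Flank → -8, Center → -6; maximin = -6.
Column maxima: Hold → -4, Counter → 1; minimax = -4.
-6 ≠ -4, so there is no saddle point; optimal play is mixed.
Let the attacker play Flank with probability p. Expected payoff against Hold: (-4)p + (-6)(1−p) = 2p − 6; against Counter: (-8)p + 1(1−p) = −9p + 1.
Setting these equal: 2p − 6 = −9p + 1 ⇒ 11p = 7 ⇒ p = 7/11, and the value is (2)·(7/11) − 6 = -52/11.
For the defender: with q = P(Hold), equating Flank's and Center's payoffs gives 4q − 8 = −7q + 1 ⇒ q = 9/11.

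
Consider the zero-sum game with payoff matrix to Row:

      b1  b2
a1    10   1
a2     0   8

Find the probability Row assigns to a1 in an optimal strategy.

8/17

Row minima: a1 → 1, a2 → 0; maximin = 1.
Column maxima: b1 → 10, b2 → 8; minimax = 8.
1 ≠ 8, so there is no saddle point; optimal play is mixed.
Let Row play a1 with probability p. Expected payoff against b1: 10p + 0(1−p) = 10p; against b2: 1p + 8(1−p) = −7p + 8.
Setting these equal: 10p = −7p + 8 ⇒ 17p = 8 ⇒ p = 8/17, and the value is (10)·(8/17) = 80/17.
For Column: with q = P(b1), equating a1's and a2's payoffs gives 9q + 1 = −8q + 8 ⇒ q = 7/17.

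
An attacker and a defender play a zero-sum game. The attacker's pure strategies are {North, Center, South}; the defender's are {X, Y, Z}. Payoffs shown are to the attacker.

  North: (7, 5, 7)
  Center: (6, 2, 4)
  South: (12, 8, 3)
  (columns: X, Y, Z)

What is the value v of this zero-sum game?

41/7

Row minima: North → 5, Center → 2, South → 3; maximin = 5.
Column maxima: X → 12, Y → 8, Z → 7; minimax = 7.
5 ≠ 7, so there is no saddle point; optimal play is mixed.
Center is strictly dominated by North, so the attacker never plays it.
X is strictly dominated by Y (it gives the attacker strictly more in every row), so the defender never plays it.
On the remaining 2×2 (North, South vs Y, Z):
Let the attacker play North with probability p. Expected payoff against Y: 5p + 8(1−p) = −3p + 8; against Z: 7p + 3(1−p) = 4p + 3.
Setting these equal: −3p + 8 = 4p + 3 ⇒ −7p = -5 ⇒ p = 5/7, and the value is (-3)·(5/7) + 8 = 41/7.
For the defender: with q = P(Y), equating North's and South's payoffs gives −2q + 7 = 5q + 3 ⇒ q = 4/7.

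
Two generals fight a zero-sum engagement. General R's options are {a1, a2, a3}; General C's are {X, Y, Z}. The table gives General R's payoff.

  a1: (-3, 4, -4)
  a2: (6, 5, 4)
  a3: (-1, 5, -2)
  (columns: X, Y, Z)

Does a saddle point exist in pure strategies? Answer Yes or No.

Row minima: a1 → -4, a2 → 4, a3 → -2; maximin = 4.
Column maxima: X → 6, Y → 5, Z → 4; minimax = 4.
maximin = minimax = 4, so a saddle point exists.

Yes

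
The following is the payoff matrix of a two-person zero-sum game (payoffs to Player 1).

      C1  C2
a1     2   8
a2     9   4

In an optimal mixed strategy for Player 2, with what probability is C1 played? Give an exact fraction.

4/11

Row minima: a1 → 2, a2 → 4; maximin = 4.
Column maxima: C1 → 9, C2 → 8; minimax = 8.
4 ≠ 8, so there is no saddle point; optimal play is mixed.
Let Player 1 play a1 with probability p. Expected payoff against C1: 2p + 9(1−p) = −7p + 9; against C2: 8p + 4(1−p) = 4p + 4.
Setting these equal: −7p + 9 = 4p + 4 ⇒ −11p = -5 ⇒ p = 5/11, and the value is (-7)·(5/11) + 9 = 64/11.
For Player 2: with q = P(C1), equating a1's and a2's payoffs gives −6q + 8 = 5q + 4 ⇒ q = 4/11.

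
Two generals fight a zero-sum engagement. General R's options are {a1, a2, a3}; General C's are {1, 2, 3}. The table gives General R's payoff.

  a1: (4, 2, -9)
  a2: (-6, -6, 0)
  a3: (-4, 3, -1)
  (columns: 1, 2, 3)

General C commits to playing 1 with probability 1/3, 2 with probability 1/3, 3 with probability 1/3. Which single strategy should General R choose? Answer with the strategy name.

Expected payoff of a1: (1/3)·4 + (1/3)·2 + (1/3)·(-9) = -1.
Expected payoff of a2: (1/3)·(-6) + (1/3)·(-6) + (1/3)·0 = -4.
Expected payoff of a3: (1/3)·(-4) + (1/3)·3 + (1/3)·(-1) = -2/3.
The largest is -2/3, so General R's best response is a3.

a3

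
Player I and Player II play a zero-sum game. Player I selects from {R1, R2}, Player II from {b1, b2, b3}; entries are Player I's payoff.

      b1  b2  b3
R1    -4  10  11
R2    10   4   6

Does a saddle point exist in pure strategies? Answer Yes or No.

No

Row minima: R1 → -4, R2 → 4; maximin = 4.
Column maxima: b1 → 10, b2 → 10, b3 → 11; minimax = 10.
4 ≠ 10, so no pure-strategy equilibrium exists.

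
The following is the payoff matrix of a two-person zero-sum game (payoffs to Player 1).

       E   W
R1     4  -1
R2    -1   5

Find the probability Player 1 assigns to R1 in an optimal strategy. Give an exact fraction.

6/11

Row minima: R1 → -1, R2 → -1; maximin = -1.
Column maxima: E → 4, W → 5; minimax = 4.
-1 ≠ 4, so there is no saddle point; optimal play is mixed.
Let Player 1 play R1 with probability p. Expected payoff against E: 4p + (-1)(1−p) = 5p − 1; against W: (-1)p + 5(1−p) = −6p + 5.
Setting these equal: 5p − 1 = −6p + 5 ⇒ 11p = 6 ⇒ p = 6/11, and the value is (5)·(6/11) − 1 = 19/11.
For Player 2: with q = P(E), equating R1's and R2's payoffs gives 5q − 1 = −6q + 5 ⇒ q = 6/11.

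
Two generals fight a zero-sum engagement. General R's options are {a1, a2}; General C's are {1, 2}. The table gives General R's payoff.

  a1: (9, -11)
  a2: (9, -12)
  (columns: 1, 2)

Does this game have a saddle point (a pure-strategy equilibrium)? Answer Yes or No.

Row minima: a1 → -11, a2 → -12; maximin = -11.
Column maxima: 1 → 9, 2 → -11; minimax = -11.
maximin = minimax = -11, so a saddle point exists.

Yes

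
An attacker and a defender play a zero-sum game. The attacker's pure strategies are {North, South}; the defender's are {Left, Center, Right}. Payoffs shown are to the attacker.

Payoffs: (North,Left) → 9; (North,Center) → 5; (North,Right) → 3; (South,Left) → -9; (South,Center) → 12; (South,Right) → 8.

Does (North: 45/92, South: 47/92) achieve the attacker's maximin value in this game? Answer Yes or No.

No

Against Left this mix gives (45/92)·9 + (47/92)·(-9) = -9/46.
Against Center this mix gives (45/92)·5 + (47/92)·12 = 789/92.
Against Right this mix gives (45/92)·3 + (47/92)·8 = 511/92.
The defender will play Left, holding the attacker to -9/46. Shifting weight toward the row that does better against Left would raise this floor (the equalizing mix achieves 99/23 against both Left and Right), so the proposed strategy is not optimal.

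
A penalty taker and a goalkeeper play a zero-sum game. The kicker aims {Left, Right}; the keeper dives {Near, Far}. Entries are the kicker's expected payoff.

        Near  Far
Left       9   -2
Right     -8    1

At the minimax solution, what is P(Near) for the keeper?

3/20

Row minima: Left → -2, Right → -8; maximin = -2.
Column maxima: Near → 9, Far → 1; minimax = 1.
-2 ≠ 1, so there is no saddle point; optimal play is mixed.
Let the kicker play Left with probability p. Expected payoff against Near: 9p + (-8)(1−p) = 17p − 8; against Far: (-2)p + 1(1−p) = −3p + 1.
Setting these equal: 17p − 8 = −3p + 1 ⇒ 20p = 9 ⇒ p = 9/20, and the value is (17)·(9/20) − 8 = -7/20.
For the keeper: with q = P(Near), equating Left's and Right's payoffs gives 11q − 2 = −9q + 1 ⇒ q = 3/20.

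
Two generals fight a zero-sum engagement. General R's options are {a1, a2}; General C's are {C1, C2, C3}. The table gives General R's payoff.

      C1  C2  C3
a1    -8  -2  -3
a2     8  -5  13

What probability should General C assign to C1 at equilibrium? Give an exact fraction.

Row minima: a1 → -8, a2 → -5; maximin = -5.
Column maxima: C1 → 8, C2 → -2, C3 → 13; minimax = -2.
-5 ≠ -2, so there is no saddle point; optimal play is mixed.
C3 is strictly dominated by C1 (it gives General R strictly more in every row), so General C never plays it.
On the remaining 2×2 (a1, a2 vs C1, C2):
Let General R play a1 with probability p. Expected payoff against C1: (-8)p + 8(1−p) = −16p + 8; against C2: (-2)p + (-5)(1−p) = 3p − 5.
Setting these equal: −16p + 8 = 3p − 5 ⇒ −19p = -13 ⇒ p = 13/19, and the value is (-16)·(13/19) + 8 = -56/19.
For General C: with q = P(C1), equating a1's and a2's payoffs gives −6q − 2 = 13q − 5 ⇒ q = 3/19.

3/19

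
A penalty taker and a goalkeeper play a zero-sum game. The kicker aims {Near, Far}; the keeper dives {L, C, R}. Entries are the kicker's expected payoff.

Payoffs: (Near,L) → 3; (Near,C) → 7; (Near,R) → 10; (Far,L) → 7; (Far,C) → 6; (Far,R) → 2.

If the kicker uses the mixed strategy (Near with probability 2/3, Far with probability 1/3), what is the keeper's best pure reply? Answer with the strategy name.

L

If the keeper plays L, the kicker's expected payoff is (2/3)·3 + (1/3)·7 = 13/3.
If the keeper plays C, the kicker's expected payoff is (2/3)·7 + (1/3)·6 = 20/3.
If the keeper plays R, the kicker's expected payoff is (2/3)·10 + (1/3)·2 = 22/3.
The keeper minimizes the kicker's payoff; the smallest is 13/3, so the best response is L.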